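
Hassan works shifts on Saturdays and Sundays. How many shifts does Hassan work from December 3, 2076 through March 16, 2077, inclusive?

30

December 3, 2076 is a Thursday.
That's 104 days from start to end, counting both.
104 = 7 × 14 + 6, so there are 14 full weeks plus 6 extra days.
Each full week contributes 2 days from the set (Sat, Sun): 14 × 2 = 28.
The 6 extra days are Thursday, Friday, Saturday, Sunday, Monday, Tuesday — 2 of them qualify.
Total: 28 + 2 = 30.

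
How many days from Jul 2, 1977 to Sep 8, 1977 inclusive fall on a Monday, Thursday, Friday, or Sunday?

Jul 2, 1977 is a Saturday.
From Jul 2, 1977 to Sep 8, 1977 is 69 days inclusive.
69 = 7 × 9 + 6, so there are 9 full weeks plus 6 extra days.
Each full week contributes 4 days from the set (Mon, Thu, Fri, Sun): 9 × 4 = 36.
The 6 extra days are Saturday, Sunday, Monday, Tuesday, Wednesday, Thursday — 3 of them qualify.
Total: 36 + 3 = 39.

39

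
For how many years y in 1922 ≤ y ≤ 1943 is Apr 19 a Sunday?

Day of week of April 19 in each year:
1922: Wed, 1923: Thu, 1924: Sat, 1925: Sun ✓, 1926: Mon, 1927: Tue, 1928: Thu, 1929: Fri, 1930: Sat, 1931: Sun ✓, 1932: Tue, 1933: Wed, 1934: Thu, 1935: Fri, 1936: Sun ✓, 1937: Mon, 1938: Tue, 1939: Wed, 1940: Fri, 1941: Sat, 1942: Sun ✓, 1943: Mon
Sundays: 1925, 1931, 1936, 1942.

4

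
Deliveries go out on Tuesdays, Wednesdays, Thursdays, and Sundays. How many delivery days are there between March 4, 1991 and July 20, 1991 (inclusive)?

79

March 4, 1991 is a Monday.
From March 4, 1991 to July 20, 1991 is 139 days inclusive.
139 = 7 × 19 + 6, so there are 19 full weeks plus 6 extra days.
Each full week contributes 4 days from the set (Tue, Wed, Thu, Sun): 19 × 4 = 76.
The 6 extra days are Mon, Tue, Wed, Thu, Fri, Sat — 3 of them qualify.
Total: 76 + 3 = 79.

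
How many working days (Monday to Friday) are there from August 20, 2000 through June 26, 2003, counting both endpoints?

744 weekdays

August 20, 2000 is a Sunday.
That's 1041 days from start to end, counting both.
1041 = 7 × 148 + 5, so there are 148 full weeks plus 5 extra days.
Each full week contributes 5 weekdays (Mon–Fri): 148 × 5 = 740.
The 5 extra days are Sunday, Monday, Tuesday, Wednesday, Thursday — 4 of them qualify.
Total: 740 + 4 = 744.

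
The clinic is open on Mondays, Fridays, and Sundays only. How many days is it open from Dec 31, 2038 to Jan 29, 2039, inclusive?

13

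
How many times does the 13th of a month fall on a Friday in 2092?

1

The 13th falls on a Friday when the month's 13th has weekday Fri.
Jan 13 is Sun; Feb 13 is Wed; Mar 13 is Thu; Apr 13 is Sun; May 13 is Tue; Jun 13 is Fri ✓; Jul 13 is Sun; Aug 13 is Wed; Sep 13 is Sat; Oct 13 is Mon; Nov 13 is Thu; Dec 13 is Sat.
Friday the 13ths: Jun.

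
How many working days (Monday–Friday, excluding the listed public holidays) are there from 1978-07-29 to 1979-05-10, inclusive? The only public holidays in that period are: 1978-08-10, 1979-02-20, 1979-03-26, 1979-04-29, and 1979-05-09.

200 working days

1978-07-29 is a Saturday.
From 1978-07-29 to 1979-05-10 is 286 days inclusive.
286 = 7 × 40 + 6, so there are 40 full weeks plus 6 extra days.
Each full week contributes 5 weekdays (Mon–Fri): 40 × 5 = 200.
The 6 extra days are Sat, Sun, Mon, Tue, Wed, Thu — 4 of them qualify.
Total: 200 + 4 = 204.
Holidays: 1978-08-10 (Thu); 1979-02-20 (Tue); 1979-03-26 (Mon); 1979-04-29 (Sun); 1979-05-09 (Wed).
4 of the 5 holidays fall on weekdays; the rest are weekends and were already excluded.
Business days: 204 − 4 = 200.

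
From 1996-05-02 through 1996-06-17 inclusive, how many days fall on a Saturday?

7

1996-05-02 is a Thursday.
That's 47 days from start to end, counting both.
47 = 7 × 6 + 5, so there are 6 full weeks plus 5 extra days.
Each full week contributes one Saturday: 6 so far.
The 5 extra days are Thu, Fri, Sat, Sun, Mon — 1 of them qualifies.
Total: 6 + 1 = 7.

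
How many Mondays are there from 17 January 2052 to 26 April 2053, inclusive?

66

17 January 2052 is a Wednesday.
That's 466 days from start to end, counting both.
466 = 7 × 66 + 4, so there are 66 full weeks plus 4 extra days.
Each full week contributes one Monday: 66 so far.
The 4 extra days are Wed, Thu, Fri, Sat — none qualify.
Total: 66 + 0 = 66.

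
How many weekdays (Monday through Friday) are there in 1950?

1950-01-01 is a Sunday.
From 1950-01-01 to 1950-12-31 is 365 days inclusive.
365 = 7 × 52 + 1, so there are 52 full weeks plus 1 extra day.
Each full week contributes 5 weekdays (Mon–Fri): 52 × 5 = 260.
The 1 extra day is Sun — none qualify.
Total: 260 + 0 = 260.

260 weekdays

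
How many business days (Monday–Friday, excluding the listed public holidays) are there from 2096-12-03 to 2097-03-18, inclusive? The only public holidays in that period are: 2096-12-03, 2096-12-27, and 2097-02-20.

73 business days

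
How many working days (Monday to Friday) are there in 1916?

260

1916-01-01 is a Saturday.
That's 366 days from start to end, counting both.
366 = 7 × 52 + 2, so there are 52 full weeks plus 2 extra days.
Each full week contributes 5 weekdays (Mon–Fri): 52 × 5 = 260.
The 2 extra days are Sat, Sun — none qualify.
Total: 260 + 0 = 260.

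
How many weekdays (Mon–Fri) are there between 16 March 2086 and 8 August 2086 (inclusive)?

16 March 2086 is a Saturday.
That's 146 days from start to end, counting both.
146 = 7 × 20 + 6, so there are 20 full weeks plus 6 extra days.
Each full week contributes 5 weekdays (Mon–Fri): 20 × 5 = 100.
The 6 extra days are Saturday, Sunday, Monday, Tuesday, Wednesday, Thursday — 4 of them qualify.
Total: 100 + 4 = 104.

104 weekdays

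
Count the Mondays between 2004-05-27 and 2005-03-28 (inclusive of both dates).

44 Mondays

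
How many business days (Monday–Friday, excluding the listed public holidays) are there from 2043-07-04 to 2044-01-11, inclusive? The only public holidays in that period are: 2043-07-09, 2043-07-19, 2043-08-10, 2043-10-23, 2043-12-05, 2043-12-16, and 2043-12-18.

2043-07-04 is a Saturday.
From 2043-07-04 to 2044-01-11 is 192 days inclusive.
192 = 7 × 27 + 3, so there are 27 full weeks plus 3 extra days.
Each full week contributes 5 weekdays (Mon–Fri): 27 × 5 = 135.
The 3 extra days are Saturday, Sunday, Monday — 1 of them qualifies.
Total: 135 + 1 = 136.
Holidays: 2043-07-09 (Thu); 2043-07-19 (Sun); 2043-08-10 (Mon); 2043-10-23 (Fri); 2043-12-05 (Sat); 2043-12-16 (Wed); 2043-12-18 (Fri).
5 of the 7 holidays fall on weekdays; the rest are weekends and were already excluded.
Business days: 136 − 5 = 131.

131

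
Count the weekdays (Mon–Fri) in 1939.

Jan 1, 1939 is a Sunday.
The range spans 365 days (inclusive of both endpoints).
365 = 7 × 52 + 1, so there are 52 full weeks plus 1 extra day.
Each full week contributes 5 weekdays (Mon–Fri): 52 × 5 = 260.
The 1 extra day is Sunday — none qualify.
Total: 260 + 0 = 260.

260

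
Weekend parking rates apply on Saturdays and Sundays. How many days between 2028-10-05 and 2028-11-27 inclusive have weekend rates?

2028-10-05 is a Thursday.
The range spans 54 days (inclusive of both endpoints).
54 = 7 × 7 + 5, so there are 7 full weeks plus 5 extra days.
Each full week contributes 2 weekend days (Sat, Sun): 7 × 2 = 14.
The 5 extra days are Thu, Fri, Sat, Sun, Mon — 2 of them qualify.
Total: 14 + 2 = 16.

16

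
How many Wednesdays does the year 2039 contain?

52

Jan 1, 2039 is a Saturday.
From Jan 1, 2039 to Dec 31, 2039 is 365 days inclusive.
365 = 7 × 52 + 1, so there are 52 full weeks plus 1 extra day.
Each full week contributes one Wednesday: 52 so far.
The 1 extra day is Saturday — none qualify.
Total: 52 + 0 = 52.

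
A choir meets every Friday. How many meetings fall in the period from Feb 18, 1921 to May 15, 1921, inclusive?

Feb 18, 1921 is a Friday.
That's 87 days from start to end, counting both.
87 = 7 × 12 + 3, so there are 12 full weeks plus 3 extra days.
Each full week contributes one Friday: 12 so far.
The 3 extra days are Fri, Sat, Sun — 1 of them qualifies.
Total: 12 + 1 = 13.

13 Fridays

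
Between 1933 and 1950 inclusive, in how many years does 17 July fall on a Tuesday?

2

Day of week of July 17 in each year:
1933: Mon, 1934: Tue ✓, 1935: Wed, 1936: Fri, 1937: Sat, 1938: Sun, 1939: Mon, 1940: Wed, 1941: Thu, 1942: Fri, 1943: Sat, 1944: Mon, 1945: Tue ✓, 1946: Wed, 1947: Thu, 1948: Sat, 1949: Sun, 1950: Mon
Tuesdays: 1934, 1945.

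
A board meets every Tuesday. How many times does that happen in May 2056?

2056-05-01 is a Monday.
The range spans 31 days (inclusive of both endpoints).
31 = 7 × 4 + 3, so there are 4 full weeks plus 3 extra days.
Each full week contributes one Tuesday: 4 so far.
The 3 extra days are Monday, Tuesday, Wednesday — 1 of them qualifies.
Total: 4 + 1 = 5.

5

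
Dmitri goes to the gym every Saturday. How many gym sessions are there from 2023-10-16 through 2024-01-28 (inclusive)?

2023-10-16 is a Monday.
That's 105 days from start to end, counting both.
105 = 7 × 15, so the span is exactly 15 full weeks.
Each full week contributes one Saturday: 15 so far.

15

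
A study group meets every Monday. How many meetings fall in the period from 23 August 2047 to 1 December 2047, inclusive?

23 August 2047 is a Friday.
The range spans 101 days (inclusive of both endpoints).
101 = 7 × 14 + 3, so there are 14 full weeks plus 3 extra days.
Each full week contributes one Monday: 14 so far.
The 3 extra days are Fri, Sat, Sun — none qualify.
Total: 14 + 0 = 14.

14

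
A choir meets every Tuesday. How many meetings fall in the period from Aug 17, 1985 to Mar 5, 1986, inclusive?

29

Aug 17, 1985 is a Saturday.
That's 201 days from start to end, counting both.
201 = 7 × 28 + 5, so there are 28 full weeks plus 5 extra days.
Each full week contributes one Tuesday: 28 so far.
The 5 extra days are Sat, Sun, Mon, Tue, Wed — 1 of them qualifies.
Total: 28 + 1 = 29.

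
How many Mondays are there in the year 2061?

52

1 January 2061 is a Saturday.
From 1 January 2061 to 31 December 2061 is 365 days inclusive.
365 = 7 × 52 + 1, so there are 52 full weeks plus 1 extra day.
Each full week contributes one Monday: 52 so far.
The 1 extra day is Sat — none qualify.
Total: 52 + 0 = 52.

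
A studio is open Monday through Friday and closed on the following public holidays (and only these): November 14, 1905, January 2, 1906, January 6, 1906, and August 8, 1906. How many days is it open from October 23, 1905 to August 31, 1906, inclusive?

222 working days

October 23, 1905 is a Monday.
That's 313 days from start to end, counting both.
313 = 7 × 44 + 5, so there are 44 full weeks plus 5 extra days.
Each full week contributes 5 weekdays (Mon–Fri): 44 × 5 = 220.
The 5 extra days are Mon, Tue, Wed, Thu, Fri — 5 of them qualify.
Total: 220 + 5 = 225.
Holidays: November 14, 1905 (Tue); January 2, 1906 (Tue); January 6, 1906 (Sat); August 8, 1906 (Wed).
3 of the 4 holidays fall on weekdays; the rest are weekends and were already excluded.
Business days: 225 − 3 = 222.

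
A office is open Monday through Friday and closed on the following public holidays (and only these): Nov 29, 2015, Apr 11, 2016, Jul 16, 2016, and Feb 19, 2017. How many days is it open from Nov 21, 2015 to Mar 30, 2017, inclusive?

Nov 21, 2015 is a Saturday.
From Nov 21, 2015 to Mar 30, 2017 is 496 days inclusive.
496 = 7 × 70 + 6, so there are 70 full weeks plus 6 extra days.
Each full week contributes 5 weekdays (Mon–Fri): 70 × 5 = 350.
The 6 extra days are Sat, Sun, Mon, Tue, Wed, Thu — 4 of them qualify.
Total: 350 + 4 = 354.
Holidays: Nov 29, 2015 (Sun); Apr 11, 2016 (Mon); Jul 16, 2016 (Sat); Feb 19, 2017 (Sun).
1 of the 4 holidays fall on weekdays; the rest are weekends and were already excluded.
Business days: 354 − 1 = 353.

353 business days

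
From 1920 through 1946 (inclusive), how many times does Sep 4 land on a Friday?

Day of week of September 4 in each year:
1920: Sat, 1921: Sun, 1922: Mon, 1923: Tue, 1924: Thu, 1925: Fri ✓, 1926: Sat, 1927: Sun, 1928: Tue, 1929: Wed, 1930: Thu, 1931: Fri ✓, 1932: Sun, 1933: Mon, 1934: Tue, 1935: Wed, 1936: Fri ✓, 1937: Sat, 1938: Sun, 1939: Mon, 1940: Wed, 1941: Thu, 1942: Fri ✓, 1943: Sat, 1944: Mon, 1945: Tue, 1946: Wed
Fridays: 1925, 1931, 1936, 1942.

4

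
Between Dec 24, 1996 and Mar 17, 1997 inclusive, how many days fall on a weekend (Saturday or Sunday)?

Dec 24, 1996 is a Tuesday.
The range spans 84 days (inclusive of both endpoints).
84 = 7 × 12, so the span is exactly 12 full weeks.
Each full week contributes 2 weekend days (Sat, Sun): 12 × 2 = 24.

24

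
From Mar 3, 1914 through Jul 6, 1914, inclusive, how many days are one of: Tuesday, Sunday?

Mar 3, 1914 is a Tuesday.
From Mar 3, 1914 to Jul 6, 1914 is 126 days inclusive.
126 = 7 × 18, so the span is exactly 18 full weeks.
Each full week contributes 2 days from the set (Tue, Sun): 18 × 2 = 36.

36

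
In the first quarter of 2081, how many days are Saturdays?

13

1 January 2081 is a Wednesday.
From 1 January 2081 to 31 March 2081 is 90 days inclusive.
90 = 7 × 12 + 6, so there are 12 full weeks plus 6 extra days.
Each full week contributes one Saturday: 12 so far.
The 6 extra days are Wednesday, Thursday, Friday, Saturday, Sunday, Monday — 1 of them qualifies.
Total: 12 + 1 = 13.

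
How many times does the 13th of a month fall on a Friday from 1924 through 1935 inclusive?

22

Friday-the-13ths by year:
1924: Jun
1925: Feb, Mar, Nov
1926: Aug
1927: May
1928: Jan, Apr, Jul
1929: Sep, Dec
1930: Jun
1931: Feb, Mar, Nov
1932: May
1933: Jan, Oct
1934: Apr, Jul
1935: Sep, Dec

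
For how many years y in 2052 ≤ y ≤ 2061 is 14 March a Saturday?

Day of week of March 14 in each year:
2052: Thu, 2053: Fri, 2054: Sat ✓, 2055: Sun, 2056: Tue, 2057: Wed, 2058: Thu, 2059: Fri, 2060: Sun, 2061: Mon
Saturdays: 2054.

1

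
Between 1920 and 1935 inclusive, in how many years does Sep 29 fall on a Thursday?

Day of week of September 29 in each year:
1920: Wed, 1921: Thu ✓, 1922: Fri, 1923: Sat, 1924: Mon, 1925: Tue, 1926: Wed, 1927: Thu ✓, 1928: Sat, 1929: Sun, 1930: Mon, 1931: Tue, 1932: Thu ✓, 1933: Fri, 1934: Sat, 1935: Sun
Thursdays: 1921, 1927, 1932.

3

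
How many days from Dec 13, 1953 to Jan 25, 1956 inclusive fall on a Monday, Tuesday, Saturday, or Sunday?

443

Dec 13, 1953 is a Sunday.
The range spans 774 days (inclusive of both endpoints).
774 = 7 × 110 + 4, so there are 110 full weeks plus 4 extra days.
Each full week contributes 4 days from the set (Mon, Tue, Sat, Sun): 110 × 4 = 440.
The 4 extra days are Sunday, Monday, Tuesday, Wednesday — 3 of them qualify.
Total: 440 + 3 = 443.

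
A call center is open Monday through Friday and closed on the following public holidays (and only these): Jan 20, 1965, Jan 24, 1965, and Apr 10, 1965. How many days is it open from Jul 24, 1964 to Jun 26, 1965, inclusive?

Jul 24, 1964 is a Friday.
From Jul 24, 1964 to Jun 26, 1965 is 338 days inclusive.
338 = 7 × 48 + 2, so there are 48 full weeks plus 2 extra days.
Each full week contributes 5 weekdays (Mon–Fri): 48 × 5 = 240.
The 2 extra days are Friday, Saturday — 1 of them qualifies.
Total: 240 + 1 = 241.
Holidays: Jan 20, 1965 (Wed); Jan 24, 1965 (Sun); Apr 10, 1965 (Sat).
1 of the 3 holidays fall on weekdays; the rest are weekends and were already excluded.
Business days: 241 − 1 = 240.

240 working days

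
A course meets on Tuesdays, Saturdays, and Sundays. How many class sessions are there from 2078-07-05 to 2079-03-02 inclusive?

103

2078-07-05 is a Tuesday.
That's 241 days from start to end, counting both.
241 = 7 × 34 + 3, so there are 34 full weeks plus 3 extra days.
Each full week contributes 3 days from the set (Tue, Sat, Sun): 34 × 3 = 102.
The 3 extra days are Tue, Wed, Thu — 1 of them qualifies.
Total: 102 + 1 = 103.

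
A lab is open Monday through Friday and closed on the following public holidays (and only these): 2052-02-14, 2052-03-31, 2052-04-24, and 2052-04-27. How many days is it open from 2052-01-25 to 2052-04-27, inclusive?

65 business days

2052-01-25 is a Thursday.
That's 94 days from start to end, counting both.
94 = 7 × 13 + 3, so there are 13 full weeks plus 3 extra days.
Each full week contributes 5 weekdays (Mon–Fri): 13 × 5 = 65.
The 3 extra days are Thu, Fri, Sat — 2 of them qualify.
Total: 65 + 2 = 67.
Holidays: 2052-02-14 (Wed); 2052-03-31 (Sun); 2052-04-24 (Wed); 2052-04-27 (Sat).
2 of the 4 holidays fall on weekdays; the rest are weekends and were already excluded.
Business days: 67 − 2 = 65.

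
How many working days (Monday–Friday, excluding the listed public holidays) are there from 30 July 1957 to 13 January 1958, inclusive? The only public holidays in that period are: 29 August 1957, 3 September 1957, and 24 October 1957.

30 July 1957 is a Tuesday.
The range spans 168 days (inclusive of both endpoints).
168 = 7 × 24, so the span is exactly 24 full weeks.
Each full week contributes 5 weekdays (Mon–Fri): 24 × 5 = 120.
Holidays: 29 August 1957 (Thu); 3 September 1957 (Tue); 24 October 1957 (Thu).
All 3 holidays fall on weekdays, so subtract 3.
Business days: 120 − 3 = 117.

117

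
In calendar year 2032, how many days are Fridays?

53

1 January 2032 is a Thursday.
From 1 January 2032 to 31 December 2032 is 366 days inclusive.
366 = 7 × 52 + 2, so there are 52 full weeks plus 2 extra days.
Each full week contributes one Friday: 52 so far.
The 2 extra days are Thu, Fri — 1 of them qualifies.
Total: 52 + 1 = 53.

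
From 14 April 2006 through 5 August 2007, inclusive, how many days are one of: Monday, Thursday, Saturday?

205

14 April 2006 is a Friday.
The range spans 479 days (inclusive of both endpoints).
479 = 7 × 68 + 3, so there are 68 full weeks plus 3 extra days.
Each full week contributes 3 days from the set (Mon, Thu, Sat): 68 × 3 = 204.
The 3 extra days are Fri, Sat, Sun — 1 of them qualifies.
Total: 204 + 1 = 205.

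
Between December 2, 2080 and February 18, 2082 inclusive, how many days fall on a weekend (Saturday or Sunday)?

126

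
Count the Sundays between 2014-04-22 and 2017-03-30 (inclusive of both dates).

2014-04-22 is a Tuesday.
That's 1074 days from start to end, counting both.
1074 = 7 × 153 + 3, so there are 153 full weeks plus 3 extra days.
Each full week contributes one Sunday: 153 so far.
The 3 extra days are Tuesday, Wednesday, Thursday — none qualify.
Total: 153 + 0 = 153.

153 Sundays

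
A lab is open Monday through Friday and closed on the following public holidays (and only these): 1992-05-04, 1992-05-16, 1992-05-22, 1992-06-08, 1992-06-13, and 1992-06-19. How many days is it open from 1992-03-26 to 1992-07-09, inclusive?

1992-03-26 is a Thursday.
From 1992-03-26 to 1992-07-09 is 106 days inclusive.
106 = 7 × 15 + 1, so there are 15 full weeks plus 1 extra day.
Each full week contributes 5 weekdays (Mon–Fri): 15 × 5 = 75.
The 1 extra day is Thursday — 1 of them qualifies.
Total: 75 + 1 = 76.
Holidays: 1992-05-04 (Mon); 1992-05-16 (Sat); 1992-05-22 (Fri); 1992-06-08 (Mon); 1992-06-13 (Sat); 1992-06-19 (Fri).
4 of the 6 holidays fall on weekdays; the rest are weekends and were already excluded.
Business days: 76 − 4 = 72.

72 business days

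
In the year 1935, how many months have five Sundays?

4

A month has five Sundays exactly when Sunday falls within its first (length − 28) days.
Jan: 31 days, starts Tue → 5 of Tue, Wed, Thu
Feb: 28 days, starts Fri → 5 of (none)
Mar: 31 days, starts Fri → 5 of Fri, Sat, Sun ✓
Apr: 30 days, starts Mon → 5 of Mon, Tue
May: 31 days, starts Wed → 5 of Wed, Thu, Fri
Jun: 30 days, starts Sat → 5 of Sat, Sun ✓
Jul: 31 days, starts Mon → 5 of Mon, Tue, Wed
Aug: 31 days, starts Thu → 5 of Thu, Fri, Sat
Sep: 30 days, starts Sun → 5 of Sun, Mon ✓
Oct: 31 days, starts Tue → 5 of Tue, Wed, Thu
Nov: 30 days, starts Fri → 5 of Fri, Sat
Dec: 31 days, starts Sun → 5 of Sun, Mon, Tue ✓
Months with five Sundays: Mar, Jun, Sep, Dec.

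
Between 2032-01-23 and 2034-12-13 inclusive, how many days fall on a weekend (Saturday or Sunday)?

302

2032-01-23 is a Friday.
The range spans 1056 days (inclusive of both endpoints).
1056 = 7 × 150 + 6, so there are 150 full weeks plus 6 extra days.
Each full week contributes 2 weekend days (Sat, Sun): 150 × 2 = 300.
The 6 extra days are Fri, Sat, Sun, Mon, Tue, Wed — 2 of them qualify.
Total: 300 + 2 = 302.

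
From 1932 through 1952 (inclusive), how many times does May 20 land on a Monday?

Day of week of May 20 in each year:
1932: Fri, 1933: Sat, 1934: Sun, 1935: Mon ✓, 1936: Wed, 1937: Thu, 1938: Fri, 1939: Sat, 1940: Mon ✓, 1941: Tue, 1942: Wed, 1943: Thu, 1944: Sat, 1945: Sun, 1946: Mon ✓, 1947: Tue, 1948: Thu, 1949: Fri, 1950: Sat, 1951: Sun, 1952: Tue
Mondays: 1935, 1940, 1946.

3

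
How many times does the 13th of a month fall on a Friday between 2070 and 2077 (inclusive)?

14

Friday-the-13ths by year:
2070: Jun
2071: Feb, Mar, Nov
2072: May
2073: Jan, Oct
2074: Apr, Jul
2075: Sep, Dec
2076: Mar, Nov
2077: Aug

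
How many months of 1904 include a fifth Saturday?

A month has five Saturdays exactly when Saturday falls within its first (length − 28) days.
Jan: 31 days, starts Fri → 5 of Fri, Sat, Sun ✓
Feb: 29 days, starts Mon → 5 of Mon
Mar: 31 days, starts Tue → 5 of Tue, Wed, Thu
Apr: 30 days, starts Fri → 5 of Fri, Sat ✓
May: 31 days, starts Sun → 5 of Sun, Mon, Tue
Jun: 30 days, starts Wed → 5 of Wed, Thu
Jul: 31 days, starts Fri → 5 of Fri, Sat, Sun ✓
Aug: 31 days, starts Mon → 5 of Mon, Tue, Wed
Sep: 30 days, starts Thu → 5 of Thu, Fri
Oct: 31 days, starts Sat → 5 of Sat, Sun, Mon ✓
Nov: 30 days, starts Tue → 5 of Tue, Wed
Dec: 31 days, starts Thu → 5 of Thu, Fri, Sat ✓
Months with five Saturdays: Jan, Apr, Jul, Oct, Dec.

5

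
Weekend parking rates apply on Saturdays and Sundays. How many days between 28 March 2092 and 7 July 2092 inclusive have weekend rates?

28 March 2092 is a Friday.
The range spans 102 days (inclusive of both endpoints).
102 = 7 × 14 + 4, so there are 14 full weeks plus 4 extra days.
Each full week contributes 2 weekend days (Sat, Sun): 14 × 2 = 28.
The 4 extra days are Fri, Sat, Sun, Mon — 2 of them qualify.
Total: 28 + 2 = 30.

30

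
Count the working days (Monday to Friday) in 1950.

1950-01-01 is a Sunday.
From 1950-01-01 to 1950-12-31 is 365 days inclusive.
365 = 7 × 52 + 1, so there are 52 full weeks plus 1 extra day.
Each full week contributes 5 weekdays (Mon–Fri): 52 × 5 = 260.
The 1 extra day is Sunday — none qualify.
Total: 260 + 0 = 260.

260 weekdays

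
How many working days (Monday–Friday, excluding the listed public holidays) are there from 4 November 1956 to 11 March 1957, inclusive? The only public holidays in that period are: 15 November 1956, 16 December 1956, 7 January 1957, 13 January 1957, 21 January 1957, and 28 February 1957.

87 working days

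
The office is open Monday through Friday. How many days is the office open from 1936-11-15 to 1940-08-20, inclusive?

982

1936-11-15 is a Sunday.
The range spans 1375 days (inclusive of both endpoints).
1375 = 7 × 196 + 3, so there are 196 full weeks plus 3 extra days.
Each full week contributes 5 weekdays (Mon–Fri): 196 × 5 = 980.
The 3 extra days are Sunday, Monday, Tuesday — 2 of them qualify.
Total: 980 + 2 = 982.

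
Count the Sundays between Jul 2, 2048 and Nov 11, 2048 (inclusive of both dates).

Jul 2, 2048 is a Thursday.
That's 133 days from start to end, counting both.
133 = 7 × 19, so the span is exactly 19 full weeks.
Each full week contributes one Sunday: 19 so far.

19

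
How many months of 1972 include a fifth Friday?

4

A month has five Fridays exactly when Friday falls within its first (length − 28) days.
Jan: 31 days, starts Sat → 5 of Sat, Sun, Mon
Feb: 29 days, starts Tue → 5 of Tue
Mar: 31 days, starts Wed → 5 of Wed, Thu, Fri ✓
Apr: 30 days, starts Sat → 5 of Sat, Sun
May: 31 days, starts Mon → 5 of Mon, Tue, Wed
Jun: 30 days, starts Thu → 5 of Thu, Fri ✓
Jul: 31 days, starts Sat → 5 of Sat, Sun, Mon
Aug: 31 days, starts Tue → 5 of Tue, Wed, Thu
Sep: 30 days, starts Fri → 5 of Fri, Sat ✓
Oct: 31 days, starts Sun → 5 of Sun, Mon, Tue
Nov: 30 days, starts Wed → 5 of Wed, Thu
Dec: 31 days, starts Fri → 5 of Fri, Sat, Sun ✓
Months with five Fridays: Mar, Jun, Sep, Dec.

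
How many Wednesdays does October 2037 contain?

4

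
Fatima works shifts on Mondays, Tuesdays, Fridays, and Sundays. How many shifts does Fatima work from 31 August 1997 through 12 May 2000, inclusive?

31 August 1997 is a Sunday.
The range spans 986 days (inclusive of both endpoints).
986 = 7 × 140 + 6, so there are 140 full weeks plus 6 extra days.
Each full week contributes 4 days from the set (Mon, Tue, Fri, Sun): 140 × 4 = 560.
The 6 extra days are Sun, Mon, Tue, Wed, Thu, Fri — 4 of them qualify.
Total: 560 + 4 = 564.

564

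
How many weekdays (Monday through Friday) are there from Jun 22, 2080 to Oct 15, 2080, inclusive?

Jun 22, 2080 is a Saturday.
That's 116 days from start to end, counting both.
116 = 7 × 16 + 4, so there are 16 full weeks plus 4 extra days.
Each full week contributes 5 weekdays (Mon–Fri): 16 × 5 = 80.
The 4 extra days are Sat, Sun, Mon, Tue — 2 of them qualify.
Total: 80 + 2 = 82.

82 weekdays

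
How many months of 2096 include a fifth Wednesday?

A month has five Wednesdays exactly when Wednesday falls within its first (length − 28) days.
Jan: 31 days, starts Sun → 5 of Sun, Mon, Tue
Feb: 29 days, starts Wed → 5 of Wed ✓
Mar: 31 days, starts Thu → 5 of Thu, Fri, Sat
Apr: 30 days, starts Sun → 5 of Sun, Mon
May: 31 days, starts Tue → 5 of Tue, Wed, Thu ✓
Jun: 30 days, starts Fri → 5 of Fri, Sat
Jul: 31 days, starts Sun → 5 of Sun, Mon, Tue
Aug: 31 days, starts Wed → 5 of Wed, Thu, Fri ✓
Sep: 30 days, starts Sat → 5 of Sat, Sun
Oct: 31 days, starts Mon → 5 of Mon, Tue, Wed ✓
Nov: 30 days, starts Thu → 5 of Thu, Fri
Dec: 31 days, starts Sat → 5 of Sat, Sun, Mon
Months with five Wednesdays: Feb, May, Aug, Oct.

4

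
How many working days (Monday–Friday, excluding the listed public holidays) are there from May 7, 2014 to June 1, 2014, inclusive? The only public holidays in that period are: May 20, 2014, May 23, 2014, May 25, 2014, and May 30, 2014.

15 working days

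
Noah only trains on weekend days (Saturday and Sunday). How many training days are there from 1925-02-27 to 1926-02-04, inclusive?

1925-02-27 is a Friday.
From 1925-02-27 to 1926-02-04 is 343 days inclusive.
343 = 7 × 49, so the span is exactly 49 full weeks.
Each full week contributes 2 weekend days (Sat, Sun): 49 × 2 = 98.

98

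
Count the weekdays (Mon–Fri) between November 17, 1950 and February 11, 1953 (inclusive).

November 17, 1950 is a Friday.
That's 818 days from start to end, counting both.
818 = 7 × 116 + 6, so there are 116 full weeks plus 6 extra days.
Each full week contributes 5 weekdays (Mon–Fri): 116 × 5 = 580.
The 6 extra days are Friday, Saturday, Sunday, Monday, Tuesday, Wednesday — 4 of them qualify.
Total: 580 + 4 = 584.

584 weekdays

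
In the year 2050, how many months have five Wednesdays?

4

A month has five Wednesdays exactly when Wednesday falls within its first (length − 28) days.
Jan: 31 days, starts Sat → 5 of Sat, Sun, Mon
Feb: 28 days, starts Tue → 5 of (none)
Mar: 31 days, starts Tue → 5 of Tue, Wed, Thu ✓
Apr: 30 days, starts Fri → 5 of Fri, Sat
May: 31 days, starts Sun → 5 of Sun, Mon, Tue
Jun: 30 days, starts Wed → 5 of Wed, Thu ✓
Jul: 31 days, starts Fri → 5 of Fri, Sat, Sun
Aug: 31 days, starts Mon → 5 of Mon, Tue, Wed ✓
Sep: 30 days, starts Thu → 5 of Thu, Fri
Oct: 31 days, starts Sat → 5 of Sat, Sun, Mon
Nov: 30 days, starts Tue → 5 of Tue, Wed ✓
Dec: 31 days, starts Thu → 5 of Thu, Fri, Sat
Months with five Wednesdays: Mar, Jun, Aug, Nov.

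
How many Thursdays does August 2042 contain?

2042-08-01 is a Friday.
From 2042-08-01 to 2042-08-31 is 31 days inclusive.
31 = 7 × 4 + 3, so there are 4 full weeks plus 3 extra days.
Each full week contributes one Thursday: 4 so far.
The 3 extra days are Friday, Saturday, Sunday — none qualify.
Total: 4 + 0 = 4.

4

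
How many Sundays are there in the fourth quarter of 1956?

1 October 1956 is a Monday.
That's 92 days from start to end, counting both.
92 = 7 × 13 + 1, so there are 13 full weeks plus 1 extra day.
Each full week contributes one Sunday: 13 so far.
The 1 extra day is Monday — none qualify.
Total: 13 + 0 = 13.

13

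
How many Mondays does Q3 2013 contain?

14

Jul 1, 2013 is a Monday.
That's 92 days from start to end, counting both.
92 = 7 × 13 + 1, so there are 13 full weeks plus 1 extra day.
Each full week contributes one Monday: 13 so far.
The 1 extra day is Monday — 1 of them qualifies.
Total: 13 + 1 = 14.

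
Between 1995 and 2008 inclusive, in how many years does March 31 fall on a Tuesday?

1

Day of week of March 31 in each year:
1995: Fri, 1996: Sun, 1997: Mon, 1998: Tue ✓, 1999: Wed, 2000: Fri, 2001: Sat, 2002: Sun, 2003: Mon, 2004: Wed, 2005: Thu, 2006: Fri, 2007: Sat, 2008: Mon
Tuesdays: 1998.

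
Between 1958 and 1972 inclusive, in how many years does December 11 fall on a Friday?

3

Day of week of December 11 in each year:
1958: Thu, 1959: Fri ✓, 1960: Sun, 1961: Mon, 1962: Tue, 1963: Wed, 1964: Fri ✓, 1965: Sat, 1966: Sun, 1967: Mon, 1968: Wed, 1969: Thu, 1970: Fri ✓, 1971: Sat, 1972: Mon
Fridays: 1959, 1964, 1970.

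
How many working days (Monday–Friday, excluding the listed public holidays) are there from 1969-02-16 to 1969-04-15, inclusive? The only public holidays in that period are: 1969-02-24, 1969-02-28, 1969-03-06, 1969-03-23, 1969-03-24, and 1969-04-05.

38

1969-02-16 is a Sunday.
The range spans 59 days (inclusive of both endpoints).
59 = 7 × 8 + 3, so there are 8 full weeks plus 3 extra days.
Each full week contributes 5 weekdays (Mon–Fri): 8 × 5 = 40.
The 3 extra days are Sun, Mon, Tue — 2 of them qualify.
Total: 40 + 2 = 42.
Holidays: 1969-02-24 (Mon); 1969-02-28 (Fri); 1969-03-06 (Thu); 1969-03-23 (Sun); 1969-03-24 (Mon); 1969-04-05 (Sat).
4 of the 6 holidays fall on weekdays; the rest are weekends and were already excluded.
Business days: 42 − 4 = 38.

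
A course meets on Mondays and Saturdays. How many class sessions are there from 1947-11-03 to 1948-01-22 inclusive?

23

1947-11-03 is a Monday.
That's 81 days from start to end, counting both.
81 = 7 × 11 + 4, so there are 11 full weeks plus 4 extra days.
Each full week contributes 2 days from the set (Mon, Sat): 11 × 2 = 22.
The 4 extra days are Mon, Tue, Wed, Thu — 1 of them qualifies.
Total: 22 + 1 = 23.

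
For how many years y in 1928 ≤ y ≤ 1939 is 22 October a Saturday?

Day of week of October 22 in each year:
1928: Mon, 1929: Tue, 1930: Wed, 1931: Thu, 1932: Sat ✓, 1933: Sun, 1934: Mon, 1935: Tue, 1936: Thu, 1937: Fri, 1938: Sat ✓, 1939: Sun
Saturdays: 1932, 1938.

2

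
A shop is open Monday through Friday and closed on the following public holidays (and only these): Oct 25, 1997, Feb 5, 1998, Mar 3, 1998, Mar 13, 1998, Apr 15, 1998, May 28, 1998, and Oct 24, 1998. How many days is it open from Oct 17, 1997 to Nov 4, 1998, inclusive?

269

Oct 17, 1997 is a Friday.
That's 384 days from start to end, counting both.
384 = 7 × 54 + 6, so there are 54 full weeks plus 6 extra days.
Each full week contributes 5 weekdays (Mon–Fri): 54 × 5 = 270.
The 6 extra days are Fri, Sat, Sun, Mon, Tue, Wed — 4 of them qualify.
Total: 270 + 4 = 274.
Holidays: Oct 25, 1997 (Sat); Feb 5, 1998 (Thu); Mar 3, 1998 (Tue); Mar 13, 1998 (Fri); Apr 15, 1998 (Wed); May 28, 1998 (Thu); Oct 24, 1998 (Sat).
5 of the 7 holidays fall on weekdays; the rest are weekends and were already excluded.
Business days: 274 − 5 = 269.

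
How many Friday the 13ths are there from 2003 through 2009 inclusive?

12

Friday-the-13ths by year:
2003: Jun
2004: Feb, Aug
2005: May
2006: Jan, Oct
2007: Apr, Jul
2008: Jun
2009: Feb, Mar, Nov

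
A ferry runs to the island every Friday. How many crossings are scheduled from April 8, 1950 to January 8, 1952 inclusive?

91 Fridays

April 8, 1950 is a Saturday.
The range spans 641 days (inclusive of both endpoints).
641 = 7 × 91 + 4, so there are 91 full weeks plus 4 extra days.
Each full week contributes one Friday: 91 so far.
The 4 extra days are Saturday, Sunday, Monday, Tuesday — none qualify.
Total: 91 + 0 = 91.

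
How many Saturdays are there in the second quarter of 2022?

Apr 1, 2022 is a Friday.
The range spans 91 days (inclusive of both endpoints).
91 = 7 × 13, so the span is exactly 13 full weeks.
Each full week contributes one Saturday: 13 so far.

13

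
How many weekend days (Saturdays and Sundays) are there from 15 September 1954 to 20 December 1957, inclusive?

340

15 September 1954 is a Wednesday.
The range spans 1193 days (inclusive of both endpoints).
1193 = 7 × 170 + 3, so there are 170 full weeks plus 3 extra days.
Each full week contributes 2 weekend days (Sat, Sun): 170 × 2 = 340.
The 3 extra days are Wed, Thu, Fri — none qualify.
Total: 340 + 0 = 340.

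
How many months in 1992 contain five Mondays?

A month has five Mondays exactly when Monday falls within its first (length − 28) days.
Jan: 31 days, starts Wed → 5 of Wed, Thu, Fri
Feb: 29 days, starts Sat → 5 of Sat
Mar: 31 days, starts Sun → 5 of Sun, Mon, Tue ✓
Apr: 30 days, starts Wed → 5 of Wed, Thu
May: 31 days, starts Fri → 5 of Fri, Sat, Sun
Jun: 30 days, starts Mon → 5 of Mon, Tue ✓
Jul: 31 days, starts Wed → 5 of Wed, Thu, Fri
Aug: 31 days, starts Sat → 5 of Sat, Sun, Mon ✓
Sep: 30 days, starts Tue → 5 of Tue, Wed
Oct: 31 days, starts Thu → 5 of Thu, Fri, Sat
Nov: 30 days, starts Sun → 5 of Sun, Mon ✓
Dec: 31 days, starts Tue → 5 of Tue, Wed, Thu
Months with five Mondays: Mar, Jun, Aug, Nov.

4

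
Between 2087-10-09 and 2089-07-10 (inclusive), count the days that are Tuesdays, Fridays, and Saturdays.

2087-10-09 is a Thursday.
From 2087-10-09 to 2089-07-10 is 641 days inclusive.
641 = 7 × 91 + 4, so there are 91 full weeks plus 4 extra days.
Each full week contributes 3 days from the set (Tue, Fri, Sat): 91 × 3 = 273.
The 4 extra days are Thursday, Friday, Saturday, Sunday — 2 of them qualify.
Total: 273 + 2 = 275.

275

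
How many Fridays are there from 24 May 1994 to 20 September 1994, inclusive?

24 May 1994 is a Tuesday.
The range spans 120 days (inclusive of both endpoints).
120 = 7 × 17 + 1, so there are 17 full weeks plus 1 extra day.
Each full week contributes one Friday: 17 so far.
The 1 extra day is Tuesday — none qualify.
Total: 17 + 0 = 17.

17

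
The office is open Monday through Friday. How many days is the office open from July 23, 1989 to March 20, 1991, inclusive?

July 23, 1989 is a Sunday.
That's 606 days from start to end, counting both.
606 = 7 × 86 + 4, so there are 86 full weeks plus 4 extra days.
Each full week contributes 5 weekdays (Mon–Fri): 86 × 5 = 430.
The 4 extra days are Sun, Mon, Tue, Wed — 3 of them qualify.
Total: 430 + 3 = 433.

433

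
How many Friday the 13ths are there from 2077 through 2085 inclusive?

Friday-the-13ths by year:
2077: Aug
2078: May
2079: Jan, Oct
2080: Sep, Dec
2081: Jun
2082: Feb, Mar, Nov
2083: Aug
2084: Oct
2085: Apr, Jul

14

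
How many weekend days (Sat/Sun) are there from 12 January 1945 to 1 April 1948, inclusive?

12 January 1945 is a Friday.
From 12 January 1945 to 1 April 1948 is 1176 days inclusive.
1176 = 7 × 168, so the span is exactly 168 full weeks.
Each full week contributes 2 weekend days (Sat, Sun): 168 × 2 = 336.
Total: 336.

336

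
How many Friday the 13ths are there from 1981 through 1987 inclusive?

14

Friday-the-13ths by year:
1981: Feb, Mar, Nov
1982: Aug
1983: May
1984: Jan, Apr, Jul
1985: Sep, Dec
1986: Jun
1987: Feb, Mar, Nov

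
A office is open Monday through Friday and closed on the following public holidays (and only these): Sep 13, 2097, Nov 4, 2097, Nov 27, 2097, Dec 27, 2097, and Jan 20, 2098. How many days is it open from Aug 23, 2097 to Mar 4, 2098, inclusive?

Aug 23, 2097 is a Friday.
From Aug 23, 2097 to Mar 4, 2098 is 194 days inclusive.
194 = 7 × 27 + 5, so there are 27 full weeks plus 5 extra days.
Each full week contributes 5 weekdays (Mon–Fri): 27 × 5 = 135.
The 5 extra days are Friday, Saturday, Sunday, Monday, Tuesday — 3 of them qualify.
Total: 135 + 3 = 138.
Holidays: Sep 13, 2097 (Fri); Nov 4, 2097 (Mon); Nov 27, 2097 (Wed); Dec 27, 2097 (Fri); Jan 20, 2098 (Mon).
All 5 holidays fall on weekdays, so subtract 5.
Business days: 138 − 5 = 133.

133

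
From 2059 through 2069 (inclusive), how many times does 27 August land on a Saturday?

Day of week of August 27 in each year:
2059: Wed, 2060: Fri, 2061: Sat ✓, 2062: Sun, 2063: Mon, 2064: Wed, 2065: Thu, 2066: Fri, 2067: Sat ✓, 2068: Mon, 2069: Tue
Saturdays: 2061, 2067.

2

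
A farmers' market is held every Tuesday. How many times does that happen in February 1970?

4

Feb 1, 1970 is a Sunday.
That's 28 days from start to end, counting both.
28 = 7 × 4, so the span is exactly 4 full weeks.
Each full week contributes one Tuesday: 4 so far.
Total: 4.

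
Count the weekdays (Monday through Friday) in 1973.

261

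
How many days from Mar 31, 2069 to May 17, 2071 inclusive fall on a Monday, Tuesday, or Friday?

Mar 31, 2069 is a Sunday.
That's 778 days from start to end, counting both.
778 = 7 × 111 + 1, so there are 111 full weeks plus 1 extra day.
Each full week contributes 3 days from the set (Mon, Tue, Fri): 111 × 3 = 333.
The 1 extra day is Sun — none qualify.
Total: 333 + 0 = 333.

333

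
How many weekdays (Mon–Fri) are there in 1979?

261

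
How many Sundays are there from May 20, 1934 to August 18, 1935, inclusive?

66 Sundays

May 20, 1934 is a Sunday.
From May 20, 1934 to August 18, 1935 is 456 days inclusive.
456 = 7 × 65 + 1, so there are 65 full weeks plus 1 extra day.
Each full week contributes one Sunday: 65 so far.
The 1 extra day is Sun — 1 of them qualifies.
Total: 65 + 1 = 66.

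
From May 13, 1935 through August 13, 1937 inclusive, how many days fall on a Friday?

118 Fridays

May 13, 1935 is a Monday.
The range spans 824 days (inclusive of both endpoints).
824 = 7 × 117 + 5, so there are 117 full weeks plus 5 extra days.
Each full week contributes one Friday: 117 so far.
The 5 extra days are Mon, Tue, Wed, Thu, Fri — 1 of them qualifies.
Total: 117 + 1 = 118.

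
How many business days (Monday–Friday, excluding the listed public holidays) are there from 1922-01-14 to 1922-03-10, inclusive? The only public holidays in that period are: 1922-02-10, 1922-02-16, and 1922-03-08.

37

1922-01-14 is a Saturday.
The range spans 56 days (inclusive of both endpoints).
56 = 7 × 8, so the span is exactly 8 full weeks.
Each full week contributes 5 weekdays (Mon–Fri): 8 × 5 = 40.
Holidays: 1922-02-10 (Fri); 1922-02-16 (Thu); 1922-03-08 (Wed).
All 3 holidays fall on weekdays, so subtract 3.
Business days: 40 − 3 = 37.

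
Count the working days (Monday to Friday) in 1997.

261 weekdays

1 January 1997 is a Wednesday.
The range spans 365 days (inclusive of both endpoints).
365 = 7 × 52 + 1, so there are 52 full weeks plus 1 extra day.
Each full week contributes 5 weekdays (Mon–Fri): 52 × 5 = 260.
The 1 extra day is Wed — 1 of them qualifies.
Total: 260 + 1 = 261.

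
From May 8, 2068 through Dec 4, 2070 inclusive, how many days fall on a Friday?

134

May 8, 2068 is a Tuesday.
That's 941 days from start to end, counting both.
941 = 7 × 134 + 3, so there are 134 full weeks plus 3 extra days.
Each full week contributes one Friday: 134 so far.
The 3 extra days are Tue, Wed, Thu — none qualify.
Total: 134 + 0 = 134.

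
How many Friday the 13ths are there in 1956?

The 13th falls on a Friday when the month's 13th has weekday Fri.
Jan 13 is Fri ✓; Feb 13 is Mon; Mar 13 is Tue; Apr 13 is Fri ✓; May 13 is Sun; Jun 13 is Wed; Jul 13 is Fri ✓; Aug 13 is Mon; Sep 13 is Thu; Oct 13 is Sat; Nov 13 is Tue; Dec 13 is Thu.
Friday the 13ths: Jan, Apr, Jul.

3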